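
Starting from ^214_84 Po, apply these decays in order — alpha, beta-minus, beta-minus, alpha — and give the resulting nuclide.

Pb-206

Start: (A, Z) = (214, 84).
After α: (210, 82).
After β⁻: (210, 83).
After β⁻: (210, 84).
After α: (206, 82).
Z = 82 is lead.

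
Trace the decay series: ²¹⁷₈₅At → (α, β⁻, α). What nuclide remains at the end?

Pb-209

Start: (A, Z) = (217, 85).
After α: (213, 83).
After β⁻: (213, 84).
After α: (209, 82).
Z = 82 is lead.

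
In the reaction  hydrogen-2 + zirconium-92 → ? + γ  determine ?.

Conserve mass number: 2 + 92 = A + 0, so A = 94.
Conserve atomic number: 1 + 40 = Z + 0, so Z = 41.
Z = 41 is niobium, so the species is niobium-94.

Nb-94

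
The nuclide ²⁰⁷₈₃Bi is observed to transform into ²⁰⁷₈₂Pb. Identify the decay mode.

beta-plus decay or electron capture

ΔA = 207 − 207 = 0; ΔZ = 82 − 83 = -1.
A is unchanged and Z drops by 1 — a proton has become a neutron (β⁺ emission or electron capture).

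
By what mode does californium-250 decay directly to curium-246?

ΔA = 246 − 250 = -4; ΔZ = 96 − 98 = -2.
A drops by 4 and Z drops by 2 — the signature of alpha emission.

alpha decay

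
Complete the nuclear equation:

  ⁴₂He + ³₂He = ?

Conserve mass number: 4 + 3 = A, so A = 7.
Conserve atomic number: 2 + 2 = Z, so Z = 4.
Z = 4 is beryllium, so the species is ⁷₄Be.

Be-7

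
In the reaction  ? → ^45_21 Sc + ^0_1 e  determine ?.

Ti-45

Conserve mass number: A = 45 + 0, so A = 45.
Conserve atomic number: Z = 21 + 1, so Z = 22.
Z = 22 is titanium, so the species is ^45_22 Ti.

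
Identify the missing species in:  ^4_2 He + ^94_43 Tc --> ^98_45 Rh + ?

gamma ray

Conserve mass number: 4 + 94 = 98 + A, so A = 0.
Conserve atomic number: 2 + 43 = 45 + Z, so Z = 0.
A = 0 and Z = 0 is ^0_0 γ — a gamma ray.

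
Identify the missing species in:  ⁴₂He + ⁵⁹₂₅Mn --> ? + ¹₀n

Conserve mass number: 4 + 59 = A + 1, so A = 62.
Conserve atomic number: 2 + 25 = Z + 0, so Z = 27.
Z = 27 is cobalt, so the species is ⁶²₂₇Co.

Co-62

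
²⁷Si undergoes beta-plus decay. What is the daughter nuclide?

Beta-plus decay: mass number changes by +0, atomic number by -1.
A: 27 = 27; Z: 14 − 1 = 13.
Z = 13 is aluminium, so the daughter is ²⁷Al.

Al-27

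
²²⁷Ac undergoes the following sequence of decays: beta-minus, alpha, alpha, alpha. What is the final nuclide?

Start: (A, Z) = (227, 89).
After β⁻: (227, 90).
After α: (223, 88).
After α: (219, 86).
After α: (215, 84).
Z = 84 is polonium.

Po-215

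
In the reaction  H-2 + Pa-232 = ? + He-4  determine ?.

Th-230

Conserve mass number: 2 + 232 = A + 4, so A = 230.
Conserve atomic number: 1 + 91 = Z + 2, so Z = 90.
Z = 90 is thorium, so the species is Th-230.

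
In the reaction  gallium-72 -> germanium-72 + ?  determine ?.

Conserve mass number: 72 = 72 + A, so A = 0.
Conserve atomic number: 31 = 32 + Z, so Z = -1.
A = 0 and Z = -1 is e⁻ — a beta-minus particle.

beta-minus particle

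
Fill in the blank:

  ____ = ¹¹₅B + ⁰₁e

Conserve mass number: A = 11 + 0, so A = 11.
Conserve atomic number: Z = 5 + 1, so Z = 6.
Z = 6 is carbon, so the species is ¹¹₆C.

C-11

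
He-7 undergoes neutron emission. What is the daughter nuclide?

Neutron emission: mass number changes by -1, atomic number by +0.
A: 7 − 1 = 6; Z: 2 = 2.
Z = 2 is helium, so the daughter is He-6.

He-6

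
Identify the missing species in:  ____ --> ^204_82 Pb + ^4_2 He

Po-208

Conserve mass number: A = 204 + 4, so A = 208.
Conserve atomic number: Z = 82 + 2, so Z = 84.
Z = 84 is polonium, so the species is ^208_84 Po.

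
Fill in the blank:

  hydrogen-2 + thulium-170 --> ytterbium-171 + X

Conserve mass number: 2 + 170 = 171 + A, so A = 1.
Conserve atomic number: 1 + 69 = 70 + Z, so Z = 0.
A = 1 and Z = 0 is neutron — a neutron.

neutron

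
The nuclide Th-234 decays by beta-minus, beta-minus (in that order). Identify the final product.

U-234

Start: (A, Z) = (234, 90).
After β⁻: (234, 91).
After β⁻: (234, 92).
Z = 92 is uranium.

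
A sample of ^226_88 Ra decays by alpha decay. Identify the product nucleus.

Alpha decay: mass number changes by -4, atomic number by -2.
A: 226 − 4 = 222; Z: 88 − 2 = 86.
Z = 86 is radon, so the daughter is ^222_86 Rn.

Rn-222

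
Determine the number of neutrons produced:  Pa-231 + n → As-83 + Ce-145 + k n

Conserve mass number: 232 = 83 + 145 + k, so k = 232 − 228 = 4.
Check atomic number: 91 = 33 + 58 + 0 = 91. ✓

4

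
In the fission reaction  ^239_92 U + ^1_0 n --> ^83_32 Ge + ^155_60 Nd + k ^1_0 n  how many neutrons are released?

Conserve mass number: 240 = 83 + 155 + k, so k = 240 − 238 = 2.
Check atomic number: 92 = 32 + 60 + 0 = 92. ✓

2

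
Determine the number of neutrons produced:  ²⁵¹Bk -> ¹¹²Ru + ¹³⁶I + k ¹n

3

Conserve mass number: 251 = 112 + 136 + k, so k = 251 − 248 = 3.
Check atomic number: 97 = 44 + 53 + 0 = 97. ✓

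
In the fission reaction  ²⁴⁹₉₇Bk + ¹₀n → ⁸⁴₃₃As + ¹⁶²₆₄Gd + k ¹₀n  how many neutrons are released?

4

Conserve mass number: 250 = 84 + 162 + k, so k = 250 − 246 = 4.
Check atomic number: 97 = 33 + 64 + 0 = 97. ✓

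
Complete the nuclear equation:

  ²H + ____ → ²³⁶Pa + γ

Th-234

Conserve mass number: 2 + A = 236 + 0, so A = 234.
Conserve atomic number: 1 + Z = 91 + 0, so Z = 90.
Z = 90 is thorium, so the species is ²³⁴Th.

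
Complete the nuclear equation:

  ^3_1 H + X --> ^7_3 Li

Conserve mass number: 3 + A = 7, so A = 4.
Conserve atomic number: 1 + Z = 3, so Z = 2.
A = 4 and Z = 2 is ^4_2 He — an alpha particle.

alpha particle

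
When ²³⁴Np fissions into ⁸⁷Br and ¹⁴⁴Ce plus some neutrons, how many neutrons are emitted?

3

Conserve mass number: 234 = 87 + 144 + k, so k = 234 − 231 = 3.
Check atomic number: 93 = 35 + 58 + 0 = 93. ✓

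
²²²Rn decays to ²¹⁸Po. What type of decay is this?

alpha decay

ΔA = 218 − 222 = -4; ΔZ = 84 − 86 = -2.
A drops by 4 and Z drops by 2 — the signature of alpha emission.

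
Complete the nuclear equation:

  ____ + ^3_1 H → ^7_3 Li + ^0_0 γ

alpha particle

Conserve mass number: A + 3 = 7 + 0, so A = 4.
Conserve atomic number: Z + 1 = 3 + 0, so Z = 2.
A = 4 and Z = 2 is ^4_2 He — an alpha particle.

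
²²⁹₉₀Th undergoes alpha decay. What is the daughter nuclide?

Ra-225

Alpha decay: mass number changes by -4, atomic number by -2.
A: 229 − 4 = 225; Z: 90 − 2 = 88.
Z = 88 is radium, so the daughter is ²²⁵₈₈Ra.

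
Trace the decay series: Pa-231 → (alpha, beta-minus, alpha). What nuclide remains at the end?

Start: (A, Z) = (231, 91).
After α: (227, 89).
After β⁻: (227, 90).
After α: (223, 88).
Z = 88 is radium.

Ra-223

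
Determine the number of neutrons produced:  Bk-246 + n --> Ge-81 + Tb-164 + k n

2

Conserve mass number: 247 = 81 + 164 + k, so k = 247 − 245 = 2.
Check atomic number: 97 = 32 + 65 + 0 = 97. ✓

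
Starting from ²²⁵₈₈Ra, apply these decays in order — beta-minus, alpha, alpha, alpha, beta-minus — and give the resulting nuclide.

Start: (A, Z) = (225, 88).
After β⁻: (225, 89).
After α: (221, 87).
After α: (217, 85).
After α: (213, 83).
After β⁻: (213, 84).
Z = 84 is polonium.

Po-213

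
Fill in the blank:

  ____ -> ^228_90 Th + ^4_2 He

U-232

Conserve mass number: A = 228 + 4, so A = 232.
Conserve atomic number: Z = 90 + 2, so Z = 92.
Z = 92 is uranium, so the species is ^232_92 U.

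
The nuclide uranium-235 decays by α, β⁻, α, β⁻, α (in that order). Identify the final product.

Ra-223

Start: (A, Z) = (235, 92).
After α: (231, 90).
After β⁻: (231, 91).
After α: (227, 89).
After β⁻: (227, 90).
After α: (223, 88).
Z = 88 is radium.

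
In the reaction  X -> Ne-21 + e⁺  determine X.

Na-21

Conserve mass number: A = 21 + 0, so A = 21.
Conserve atomic number: Z = 10 + 1, so Z = 11.
Z = 11 is sodium, so the species is Na-21.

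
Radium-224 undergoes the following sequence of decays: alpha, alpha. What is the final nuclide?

Start: (A, Z) = (224, 88).
After α: (220, 86).
After α: (216, 84).
Z = 84 is polonium.

Po-216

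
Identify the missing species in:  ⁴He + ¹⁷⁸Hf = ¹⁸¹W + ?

neutron

Conserve mass number: 4 + 178 = 181 + A, so A = 1.
Conserve atomic number: 2 + 72 = 74 + Z, so Z = 0.
A = 1 and Z = 0 is ¹n — a neutron.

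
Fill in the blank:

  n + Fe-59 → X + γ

Conserve mass number: 1 + 59 = A + 0, so A = 60.
Conserve atomic number: 0 + 26 = Z + 0, so Z = 26.
Z = 26 is iron, so the species is Fe-60.

Fe-60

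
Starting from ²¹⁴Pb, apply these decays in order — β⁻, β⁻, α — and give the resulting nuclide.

Start: (A, Z) = (214, 82).
After β⁻: (214, 83).
After β⁻: (214, 84).
After α: (210, 82).
Z = 82 is lead.

Pb-210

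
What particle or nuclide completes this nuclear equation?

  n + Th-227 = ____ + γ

Th-228

Conserve mass number: 1 + 227 = A + 0, so A = 228.
Conserve atomic number: 0 + 90 = Z + 0, so Z = 90.
Z = 90 is thorium, so the species is Th-228.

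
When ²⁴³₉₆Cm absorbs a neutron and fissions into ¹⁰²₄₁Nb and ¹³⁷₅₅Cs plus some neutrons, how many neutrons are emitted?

Conserve mass number: 244 = 102 + 137 + k, so k = 244 − 239 = 5.
Check atomic number: 96 = 41 + 55 + 0 = 96. ✓

5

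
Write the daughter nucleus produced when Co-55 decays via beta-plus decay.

Beta-plus decay: mass number changes by +0, atomic number by -1.
A: 55 = 55; Z: 27 − 1 = 26.
Z = 26 is iron, so the daughter is Fe-55.

Fe-55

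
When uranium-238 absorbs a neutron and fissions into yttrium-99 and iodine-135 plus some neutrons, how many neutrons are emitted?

5

Conserve mass number: 239 = 99 + 135 + k, so k = 239 − 234 = 5.
Check atomic number: 92 = 39 + 53 + 0 = 92. ✓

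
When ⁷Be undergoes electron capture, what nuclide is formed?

Electron capture: mass number changes by +0, atomic number by -1.
A: 7 = 7; Z: 4 − 1 = 3.
Z = 3 is lithium, so the daughter is ⁷Li.

Li-7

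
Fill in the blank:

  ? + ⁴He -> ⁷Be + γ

He-3

Conserve mass number: A + 4 = 7 + 0, so A = 3.
Conserve atomic number: Z + 2 = 4 + 0, so Z = 2.
Z = 2 is helium, so the species is ³He.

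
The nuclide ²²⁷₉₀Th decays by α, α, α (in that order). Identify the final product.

Start: (A, Z) = (227, 90).
After α: (223, 88).
After α: (219, 86).
After α: (215, 84).
Z = 84 is polonium.

Po-215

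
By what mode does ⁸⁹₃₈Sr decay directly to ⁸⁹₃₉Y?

ΔA = 89 − 89 = 0; ΔZ = 39 − 38 = +1.
A is unchanged and Z rises by 1 — a neutron has become a proton (β⁻ decay).

beta-minus decay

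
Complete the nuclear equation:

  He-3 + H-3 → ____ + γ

Conserve mass number: 3 + 3 = A + 0, so A = 6.
Conserve atomic number: 2 + 1 = Z + 0, so Z = 3.
Z = 3 is lithium, so the species is Li-6.

Li-6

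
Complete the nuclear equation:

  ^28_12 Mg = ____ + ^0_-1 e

Conserve mass number: 28 = A + 0, so A = 28.
Conserve atomic number: 12 = Z − 1, so Z = 13.
Z = 13 is aluminium, so the species is ^28_13 Al.

Al-28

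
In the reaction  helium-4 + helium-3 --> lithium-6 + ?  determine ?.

Conserve mass number: 4 + 3 = 6 + A, so A = 1.
Conserve atomic number: 2 + 2 = 3 + Z, so Z = 1.
A = 1 and Z = 1 is hydrogen-1 — a proton.

proton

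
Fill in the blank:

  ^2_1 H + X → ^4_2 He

deuteron

Conserve mass number: 2 + A = 4, so A = 2.
Conserve atomic number: 1 + Z = 2, so Z = 1.
A = 2 and Z = 1 is ^2_1 H — a deuteron.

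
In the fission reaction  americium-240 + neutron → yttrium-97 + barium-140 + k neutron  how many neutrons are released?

Conserve mass number: 241 = 97 + 140 + k, so k = 241 − 237 = 4.
Check atomic number: 95 = 39 + 56 + 0 = 95. ✓

4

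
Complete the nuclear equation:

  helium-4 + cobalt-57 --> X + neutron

Cu-60

Conserve mass number: 4 + 57 = A + 1, so A = 60.
Conserve atomic number: 2 + 27 = Z + 0, so Z = 29.
Z = 29 is copper, so the species is copper-60.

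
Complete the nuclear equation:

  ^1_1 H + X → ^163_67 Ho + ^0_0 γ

Dy-162

Conserve mass number: 1 + A = 163 + 0, so A = 162.
Conserve atomic number: 1 + Z = 67 + 0, so Z = 66.
Z = 66 is dysprosium, so the species is ^162_66 Dy.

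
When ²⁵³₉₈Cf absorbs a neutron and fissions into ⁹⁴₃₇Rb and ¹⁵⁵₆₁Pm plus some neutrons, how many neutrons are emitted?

Conserve mass number: 254 = 94 + 155 + k, so k = 254 − 249 = 5.
Check atomic number: 98 = 37 + 61 + 0 = 98. ✓

5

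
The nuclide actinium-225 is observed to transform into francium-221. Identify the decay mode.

ΔA = 221 − 225 = -4; ΔZ = 87 − 89 = -2.
A drops by 4 and Z drops by 2 — the signature of alpha emission.

alpha decay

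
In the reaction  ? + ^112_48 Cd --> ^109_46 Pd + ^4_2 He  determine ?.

Conserve mass number: A + 112 = 109 + 4, so A = 1.
Conserve atomic number: Z + 48 = 46 + 2, so Z = 0.
A = 1 and Z = 0 is ^1_0 n — a neutron.

neutron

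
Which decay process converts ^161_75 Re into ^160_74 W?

ΔA = 160 − 161 = -1; ΔZ = 74 − 75 = -1.
A drops by 1 and Z drops by 1 — a proton was emitted.

proton emission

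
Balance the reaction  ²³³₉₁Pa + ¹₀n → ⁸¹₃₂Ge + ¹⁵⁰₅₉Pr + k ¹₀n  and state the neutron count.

3

Conserve mass number: 234 = 81 + 150 + k, so k = 234 − 231 = 3.
Check atomic number: 91 = 32 + 59 + 0 = 91. ✓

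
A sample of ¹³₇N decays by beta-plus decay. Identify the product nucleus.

Beta-plus decay: mass number changes by +0, atomic number by -1.
A: 13 = 13; Z: 7 − 1 = 6.
Z = 6 is carbon, so the daughter is ¹³₆C.

C-13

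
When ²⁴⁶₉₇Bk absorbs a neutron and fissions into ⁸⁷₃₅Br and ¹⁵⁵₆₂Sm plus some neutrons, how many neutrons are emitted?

Conserve mass number: 247 = 87 + 155 + k, so k = 247 − 242 = 5.
Check atomic number: 97 = 35 + 62 + 0 = 97. ✓

5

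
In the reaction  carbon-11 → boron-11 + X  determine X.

positron

Conserve mass number: 11 = 11 + A, so A = 0.
Conserve atomic number: 6 = 5 + Z, so Z = 1.
A = 0 and Z = 1 is e⁺ — a positron.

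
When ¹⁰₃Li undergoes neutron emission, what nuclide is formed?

Neutron emission: mass number changes by -1, atomic number by +0.
A: 10 − 1 = 9; Z: 3 = 3.
Z = 3 is lithium, so the daughter is ⁹₃Li.

Li-9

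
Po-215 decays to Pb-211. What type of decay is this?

ΔA = 211 − 215 = -4; ΔZ = 82 − 84 = -2.
A drops by 4 and Z drops by 2 — the signature of alpha emission.

alpha decay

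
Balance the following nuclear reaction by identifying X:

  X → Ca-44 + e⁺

Conserve mass number: A = 44 + 0, so A = 44.
Conserve atomic number: Z = 20 + 1, so Z = 21.
Z = 21 is scandium, so the species is Sc-44.

Sc-44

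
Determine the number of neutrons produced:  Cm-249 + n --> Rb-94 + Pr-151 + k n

5

Conserve mass number: 250 = 94 + 151 + k, so k = 250 − 245 = 5.
Check atomic number: 96 = 37 + 59 + 0 = 96. ✓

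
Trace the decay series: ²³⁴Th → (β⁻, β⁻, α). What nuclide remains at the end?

Th-230

Start: (A, Z) = (234, 90).
After β⁻: (234, 91).
After β⁻: (234, 92).
After α: (230, 90).
Z = 90 is thorium.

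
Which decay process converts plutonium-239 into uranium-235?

ΔA = 235 − 239 = -4; ΔZ = 92 − 94 = -2.
A drops by 4 and Z drops by 2 — the signature of alpha emission.

alpha decay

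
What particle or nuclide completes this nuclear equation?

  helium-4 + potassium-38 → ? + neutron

Conserve mass number: 4 + 38 = A + 1, so A = 41.
Conserve atomic number: 2 + 19 = Z + 0, so Z = 21.
Z = 21 is scandium, so the species is scandium-41.

Sc-41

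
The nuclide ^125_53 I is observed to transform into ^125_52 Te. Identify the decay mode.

beta-plus decay or electron capture

ΔA = 125 − 125 = 0; ΔZ = 52 − 53 = -1.
A is unchanged and Z drops by 1 — a proton has become a neutron (β⁺ emission or electron capture).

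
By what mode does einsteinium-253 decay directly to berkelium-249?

ΔA = 249 − 253 = -4; ΔZ = 97 − 99 = -2.
A drops by 4 and Z drops by 2 — the signature of alpha emission.

alpha decay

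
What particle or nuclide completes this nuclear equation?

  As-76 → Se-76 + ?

Conserve mass number: 76 = 76 + A, so A = 0.
Conserve atomic number: 33 = 34 + Z, so Z = -1.
A = 0 and Z = -1 is e⁻ — a beta-minus particle.

beta-minus particle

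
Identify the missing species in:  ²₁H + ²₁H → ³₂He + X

neutron

Conserve mass number: 2 + 2 = 3 + A, so A = 1.
Conserve atomic number: 1 + 1 = 2 + Z, so Z = 0.
A = 1 and Z = 0 is ¹₀n — a neutron.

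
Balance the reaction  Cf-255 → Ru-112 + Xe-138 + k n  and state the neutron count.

5

Conserve mass number: 255 = 112 + 138 + k, so k = 255 − 250 = 5.
Check atomic number: 98 = 44 + 54 + 0 = 98. ✓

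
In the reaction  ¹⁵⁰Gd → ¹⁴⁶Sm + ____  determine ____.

alpha particle

Conserve mass number: 150 = 146 + A, so A = 4.
Conserve atomic number: 64 = 62 + Z, so Z = 2.
A = 4 and Z = 2 is ⁴He — an alpha particle.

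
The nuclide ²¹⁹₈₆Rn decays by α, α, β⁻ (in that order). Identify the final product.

Bi-211

Start: (A, Z) = (219, 86).
After α: (215, 84).
After α: (211, 82).
After β⁻: (211, 83).
Z = 83 is bismuth.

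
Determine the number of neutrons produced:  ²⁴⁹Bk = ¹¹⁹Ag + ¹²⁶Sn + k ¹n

4

Conserve mass number: 249 = 119 + 126 + k, so k = 249 − 245 = 4.
Check atomic number: 97 = 47 + 50 + 0 = 97. ✓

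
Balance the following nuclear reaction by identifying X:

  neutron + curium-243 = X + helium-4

Conserve mass number: 1 + 243 = A + 4, so A = 240.
Conserve atomic number: 0 + 96 = Z + 2, so Z = 94.
Z = 94 is plutonium, so the species is plutonium-240.

Pu-240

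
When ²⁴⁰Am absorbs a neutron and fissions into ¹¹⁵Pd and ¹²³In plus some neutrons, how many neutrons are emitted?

3

Conserve mass number: 241 = 115 + 123 + k, so k = 241 − 238 = 3.
Check atomic number: 95 = 46 + 49 + 0 = 95. ✓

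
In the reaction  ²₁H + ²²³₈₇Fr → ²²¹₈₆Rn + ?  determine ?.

alpha particle

Conserve mass number: 2 + 223 = 221 + A, so A = 4.
Conserve atomic number: 1 + 87 = 86 + Z, so Z = 2.
A = 4 and Z = 2 is ⁴₂He — an alpha particle.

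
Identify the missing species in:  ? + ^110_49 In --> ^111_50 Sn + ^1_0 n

Conserve mass number: A + 110 = 111 + 1, so A = 2.
Conserve atomic number: Z + 49 = 50 + 0, so Z = 1.
A = 2 and Z = 1 is ^2_1 H — a deuteron.

deuteron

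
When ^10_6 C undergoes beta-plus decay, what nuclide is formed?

Beta-plus decay: mass number changes by +0, atomic number by -1.
A: 10 = 10; Z: 6 − 1 = 5.
Z = 5 is boron, so the daughter is ^10_5 B.

B-10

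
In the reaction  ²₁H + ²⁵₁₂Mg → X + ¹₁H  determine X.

Conserve mass number: 2 + 25 = A + 1, so A = 26.
Conserve atomic number: 1 + 12 = Z + 1, so Z = 12.
Z = 12 is magnesium, so the species is ²⁶₁₂Mg.

Mg-26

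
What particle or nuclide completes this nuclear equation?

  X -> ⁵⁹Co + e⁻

Conserve mass number: A = 59 + 0, so A = 59.
Conserve atomic number: Z = 27 − 1, so Z = 26.
Z = 26 is iron, so the species is ⁵⁹Fe.

Fe-59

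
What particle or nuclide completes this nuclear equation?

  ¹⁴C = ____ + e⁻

Conserve mass number: 14 = A + 0, so A = 14.
Conserve atomic number: 6 = Z − 1, so Z = 7.
Z = 7 is nitrogen, so the species is ¹⁴N.

N-14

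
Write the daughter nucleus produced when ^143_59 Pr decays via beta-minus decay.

Nd-143

Beta-minus decay: mass number changes by +0, atomic number by +1.
A: 143 = 143; Z: 59 + 1 = 60.
Z = 60 is neodymium, so the daughter is ^143_60 Nd.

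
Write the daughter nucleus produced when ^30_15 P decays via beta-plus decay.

Si-30

Beta-plus decay: mass number changes by +0, atomic number by -1.
A: 30 = 30; Z: 15 − 1 = 14.
Z = 14 is silicon, so the daughter is ^30_14 Si.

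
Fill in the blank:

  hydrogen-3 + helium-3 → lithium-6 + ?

Conserve mass number: 3 + 3 = 6 + A, so A = 0.
Conserve atomic number: 1 + 2 = 3 + Z, so Z = 0.
A = 0 and Z = 0 is γ — a gamma ray.

gamma ray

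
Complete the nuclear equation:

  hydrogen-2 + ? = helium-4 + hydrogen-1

Conserve mass number: 2 + A = 4 + 1, so A = 3.
Conserve atomic number: 1 + Z = 2 + 1, so Z = 2.
Z = 2 is helium, so the species is helium-3.

He-3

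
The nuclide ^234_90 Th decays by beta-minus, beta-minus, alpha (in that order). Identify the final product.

Th-230

Start: (A, Z) = (234, 90).
After β⁻: (234, 91).
After β⁻: (234, 92).
After α: (230, 90).
Z = 90 is thorium.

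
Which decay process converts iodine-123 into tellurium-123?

ΔA = 123 − 123 = 0; ΔZ = 52 − 53 = -1.
A is unchanged and Z drops by 1 — a proton has become a neutron (β⁺ emission or electron capture).

beta-plus decay or electron capture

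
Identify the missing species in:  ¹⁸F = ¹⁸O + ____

Conserve mass number: 18 = 18 + A, so A = 0.
Conserve atomic number: 9 = 8 + Z, so Z = 1.
A = 0 and Z = 1 is e⁺ — a positron.

positron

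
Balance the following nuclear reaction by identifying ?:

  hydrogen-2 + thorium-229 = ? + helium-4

Ac-227

Conserve mass number: 2 + 229 = A + 4, so A = 227.
Conserve atomic number: 1 + 90 = Z + 2, so Z = 89.
Z = 89 is actinium, so the species is actinium-227.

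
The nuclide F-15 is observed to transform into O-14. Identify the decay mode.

proton emission

ΔA = 14 − 15 = -1; ΔZ = 8 − 9 = -1.
A drops by 1 and Z drops by 1 — a proton was emitted.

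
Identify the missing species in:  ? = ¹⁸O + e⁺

Conserve mass number: A = 18 + 0, so A = 18.
Conserve atomic number: Z = 8 + 1, so Z = 9.
Z = 9 is fluorine, so the species is ¹⁸F.

F-18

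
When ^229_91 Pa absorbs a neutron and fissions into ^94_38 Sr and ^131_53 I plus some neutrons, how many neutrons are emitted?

5

Conserve mass number: 230 = 94 + 131 + k, so k = 230 − 225 = 5.
Check atomic number: 91 = 38 + 53 + 0 = 91. ✓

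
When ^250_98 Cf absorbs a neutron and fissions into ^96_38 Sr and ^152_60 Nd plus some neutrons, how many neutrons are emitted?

3

Conserve mass number: 251 = 96 + 152 + k, so k = 251 − 248 = 3.
Check atomic number: 98 = 38 + 60 + 0 = 98. ✓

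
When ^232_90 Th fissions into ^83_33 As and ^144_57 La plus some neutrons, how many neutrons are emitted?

Conserve mass number: 232 = 83 + 144 + k, so k = 232 − 227 = 5.
Check atomic number: 90 = 33 + 57 + 0 = 90. ✓

5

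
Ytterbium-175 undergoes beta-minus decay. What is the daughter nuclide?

Beta-minus decay: mass number changes by +0, atomic number by +1.
A: 175 = 175; Z: 70 + 1 = 71.
Z = 71 is lutetium, so the daughter is lutetium-175.

Lu-175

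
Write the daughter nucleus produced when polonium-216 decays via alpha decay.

Pb-212

Alpha decay: mass number changes by -4, atomic number by -2.
A: 216 − 4 = 212; Z: 84 − 2 = 82.
Z = 82 is lead, so the daughter is lead-212.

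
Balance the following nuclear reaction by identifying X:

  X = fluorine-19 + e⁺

Ne-19

Conserve mass number: A = 19 + 0, so A = 19.
Conserve atomic number: Z = 9 + 1, so Z = 10.
Z = 10 is neon, so the species is neon-19.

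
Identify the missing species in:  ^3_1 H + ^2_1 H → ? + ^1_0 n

He-4

Conserve mass number: 3 + 2 = A + 1, so A = 4.
Conserve atomic number: 1 + 1 = Z + 0, so Z = 2.
A = 4 and Z = 2 is ^4_2 He — an alpha particle.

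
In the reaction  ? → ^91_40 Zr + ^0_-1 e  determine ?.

Conserve mass number: A = 91 + 0, so A = 91.
Conserve atomic number: Z = 40 − 1, so Z = 39.
Z = 39 is yttrium, so the species is ^91_39 Y.

Y-91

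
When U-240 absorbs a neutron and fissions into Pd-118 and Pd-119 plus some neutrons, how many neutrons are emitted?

Conserve mass number: 241 = 118 + 119 + k, so k = 241 − 237 = 4.
Check atomic number: 92 = 46 + 46 + 0 = 92. ✓

4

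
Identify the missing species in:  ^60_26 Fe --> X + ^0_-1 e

Co-60

Conserve mass number: 60 = A + 0, so A = 60.
Conserve atomic number: 26 = Z − 1, so Z = 27.
Z = 27 is cobalt, so the species is ^60_27 Co.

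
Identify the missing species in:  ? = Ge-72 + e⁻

Ga-72

Conserve mass number: A = 72 + 0, so A = 72.
Conserve atomic number: Z = 32 − 1, so Z = 31.
Z = 31 is gallium, so the species is Ga-72.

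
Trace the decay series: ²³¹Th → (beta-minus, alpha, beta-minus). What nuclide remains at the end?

Start: (A, Z) = (231, 90).
After β⁻: (231, 91).
After α: (227, 89).
After β⁻: (227, 90).
Z = 90 is thorium.

Th-227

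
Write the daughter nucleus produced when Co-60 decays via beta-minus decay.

Beta-minus decay: mass number changes by +0, atomic number by +1.
A: 60 = 60; Z: 27 + 1 = 28.
Z = 28 is nickel, so the daughter is Ni-60.

Ni-60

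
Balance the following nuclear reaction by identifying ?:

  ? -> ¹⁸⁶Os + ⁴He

Conserve mass number: A = 186 + 4, so A = 190.
Conserve atomic number: Z = 76 + 2, so Z = 78.
Z = 78 is platinum, so the species is ¹⁹⁰Pt.

Pt-190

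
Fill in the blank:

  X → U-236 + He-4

Pu-240

Conserve mass number: A = 236 + 4, so A = 240.
Conserve atomic number: Z = 92 + 2, so Z = 94.
Z = 94 is plutonium, so the species is Pu-240.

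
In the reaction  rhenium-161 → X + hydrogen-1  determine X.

Conserve mass number: 161 = A + 1, so A = 160.
Conserve atomic number: 75 = Z + 1, so Z = 74.
Z = 74 is tungsten, so the species is tungsten-160.

W-160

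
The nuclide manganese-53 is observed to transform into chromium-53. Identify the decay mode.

beta-plus decay or electron capture

ΔA = 53 − 53 = 0; ΔZ = 24 − 25 = -1.
A is unchanged and Z drops by 1 — a proton has become a neutron (β⁺ emission or electron capture).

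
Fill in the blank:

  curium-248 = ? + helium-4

Conserve mass number: 248 = A + 4, so A = 244.
Conserve atomic number: 96 = Z + 2, so Z = 94.
Z = 94 is plutonium, so the species is plutonium-244.

Pu-244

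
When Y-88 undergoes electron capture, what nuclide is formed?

Electron capture: mass number changes by +0, atomic number by -1.
A: 88 = 88; Z: 39 − 1 = 38.
Z = 38 is strontium, so the daughter is Sr-88.

Sr-88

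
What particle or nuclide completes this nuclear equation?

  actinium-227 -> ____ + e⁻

Conserve mass number: 227 = A + 0, so A = 227.
Conserve atomic number: 89 = Z − 1, so Z = 90.
Z = 90 is thorium, so the species is thorium-227.

Th-227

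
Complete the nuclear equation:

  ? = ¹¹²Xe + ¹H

Cs-113

Conserve mass number: A = 112 + 1, so A = 113.
Conserve atomic number: Z = 54 + 1, so Z = 55.
Z = 55 is caesium, so the species is ¹¹³Cs.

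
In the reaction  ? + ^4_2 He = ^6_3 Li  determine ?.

Conserve mass number: A + 4 = 6, so A = 2.
Conserve atomic number: Z + 2 = 3, so Z = 1.
A = 2 and Z = 1 is ^2_1 H — a deuteron.

deuteron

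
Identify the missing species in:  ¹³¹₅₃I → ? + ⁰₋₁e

Conserve mass number: 131 = A + 0, so A = 131.
Conserve atomic number: 53 = Z − 1, so Z = 54.
Z = 54 is xenon, so the species is ¹³¹₅₄Xe.

Xe-131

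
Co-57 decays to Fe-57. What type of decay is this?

beta-plus decay or electron capture

ΔA = 57 − 57 = 0; ΔZ = 26 − 27 = -1.
A is unchanged and Z drops by 1 — a proton has become a neutron (β⁺ emission or electron capture).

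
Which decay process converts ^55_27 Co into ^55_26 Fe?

beta-plus decay or electron capture

ΔA = 55 − 55 = 0; ΔZ = 26 − 27 = -1.
A is unchanged and Z drops by 1 — a proton has become a neutron (β⁺ emission or electron capture).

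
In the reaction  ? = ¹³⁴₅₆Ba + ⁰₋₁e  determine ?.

Cs-134

Conserve mass number: A = 134 + 0, so A = 134.
Conserve atomic number: Z = 56 − 1, so Z = 55.
Z = 55 is caesium, so the species is ¹³⁴₅₅Cs.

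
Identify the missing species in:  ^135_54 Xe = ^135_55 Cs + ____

beta-minus particle

Conserve mass number: 135 = 135 + A, so A = 0.
Conserve atomic number: 54 = 55 + Z, so Z = -1.
A = 0 and Z = -1 is ^0_-1 e — a beta-minus particle.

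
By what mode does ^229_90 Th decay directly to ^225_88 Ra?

ΔA = 225 − 229 = -4; ΔZ = 88 − 90 = -2.
A drops by 4 and Z drops by 2 — the signature of alpha emission.

alpha decay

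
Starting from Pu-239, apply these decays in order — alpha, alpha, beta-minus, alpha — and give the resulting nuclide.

Ac-227

Start: (A, Z) = (239, 94).
After α: (235, 92).
After α: (231, 90).
After β⁻: (231, 91).
After α: (227, 89).
Z = 89 is actinium.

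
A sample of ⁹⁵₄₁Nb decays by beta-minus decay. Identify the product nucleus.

Mo-95

Beta-minus decay: mass number changes by +0, atomic number by +1.
A: 95 = 95; Z: 41 + 1 = 42.
Z = 42 is molybdenum, so the daughter is ⁹⁵₄₂Mo.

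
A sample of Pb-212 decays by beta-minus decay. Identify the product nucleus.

Bi-212

Beta-minus decay: mass number changes by +0, atomic number by +1.
A: 212 = 212; Z: 82 + 1 = 83.
Z = 83 is bismuth, so the daughter is Bi-212.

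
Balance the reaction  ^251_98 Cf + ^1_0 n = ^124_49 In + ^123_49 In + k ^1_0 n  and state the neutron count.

Conserve mass number: 252 = 124 + 123 + k, so k = 252 − 247 = 5.
Check atomic number: 98 = 49 + 49 + 0 = 98. ✓

5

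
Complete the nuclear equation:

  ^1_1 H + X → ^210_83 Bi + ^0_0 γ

Conserve mass number: 1 + A = 210 + 0, so A = 209.
Conserve atomic number: 1 + Z = 83 + 0, so Z = 82.
Z = 82 is lead, so the species is ^209_82 Pb.

Pb-209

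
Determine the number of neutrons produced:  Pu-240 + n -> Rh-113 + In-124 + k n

4

Conserve mass number: 241 = 113 + 124 + k, so k = 241 − 237 = 4.
Check atomic number: 94 = 45 + 49 + 0 = 94. ✓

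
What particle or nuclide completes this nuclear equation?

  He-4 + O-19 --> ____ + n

Ne-22

Conserve mass number: 4 + 19 = A + 1, so A = 22.
Conserve atomic number: 2 + 8 = Z + 0, so Z = 10.
Z = 10 is neon, so the species is Ne-22.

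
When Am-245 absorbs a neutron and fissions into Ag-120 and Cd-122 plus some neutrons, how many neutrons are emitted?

4

Conserve mass number: 246 = 120 + 122 + k, so k = 246 − 242 = 4.
Check atomic number: 95 = 47 + 48 + 0 = 95. ✓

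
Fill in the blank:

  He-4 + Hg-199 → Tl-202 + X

Conserve mass number: 4 + 199 = 202 + A, so A = 1.
Conserve atomic number: 2 + 80 = 81 + Z, so Z = 1.
A = 1 and Z = 1 is H-1 — a proton.

proton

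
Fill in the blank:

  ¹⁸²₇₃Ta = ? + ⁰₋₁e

W-182

Conserve mass number: 182 = A + 0, so A = 182.
Conserve atomic number: 73 = Z − 1, so Z = 74.
Z = 74 is tungsten, so the species is ¹⁸²₇₄W.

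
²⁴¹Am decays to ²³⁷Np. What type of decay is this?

ΔA = 237 − 241 = -4; ΔZ = 93 − 95 = -2.
A drops by 4 and Z drops by 2 — the signature of alpha emission.

alpha decay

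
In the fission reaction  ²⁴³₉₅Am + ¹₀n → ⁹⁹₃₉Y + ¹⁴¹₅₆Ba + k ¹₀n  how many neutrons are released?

4

Conserve mass number: 244 = 99 + 141 + k, so k = 244 − 240 = 4.
Check atomic number: 95 = 39 + 56 + 0 = 95. ✓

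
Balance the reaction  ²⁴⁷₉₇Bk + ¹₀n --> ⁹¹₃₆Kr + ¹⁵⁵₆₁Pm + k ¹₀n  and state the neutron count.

Conserve mass number: 248 = 91 + 155 + k, so k = 248 − 246 = 2.
Check atomic number: 97 = 36 + 61 + 0 = 97. ✓

2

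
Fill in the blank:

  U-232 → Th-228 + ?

Conserve mass number: 232 = 228 + A, so A = 4.
Conserve atomic number: 92 = 90 + Z, so Z = 2.
A = 4 and Z = 2 is He-4 — an alpha particle.

alpha particle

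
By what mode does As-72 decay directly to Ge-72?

beta-plus decay or electron capture

ΔA = 72 − 72 = 0; ΔZ = 32 − 33 = -1.
A is unchanged and Z drops by 1 — a proton has become a neutron (β⁺ emission or electron capture).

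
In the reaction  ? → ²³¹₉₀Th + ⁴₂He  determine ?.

Conserve mass number: A = 231 + 4, so A = 235.
Conserve atomic number: Z = 90 + 2, so Z = 92.
Z = 92 is uranium, so the species is ²³⁵₉₂U.

U-235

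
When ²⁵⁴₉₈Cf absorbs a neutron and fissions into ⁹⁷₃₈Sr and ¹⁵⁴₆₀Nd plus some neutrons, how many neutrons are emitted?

Conserve mass number: 255 = 97 + 154 + k, so k = 255 − 251 = 4.
Check atomic number: 98 = 38 + 60 + 0 = 98. ✓

4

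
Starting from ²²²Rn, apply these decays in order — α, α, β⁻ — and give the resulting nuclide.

Start: (A, Z) = (222, 86).
After α: (218, 84).
After α: (214, 82).
After β⁻: (214, 83).
Z = 83 is bismuth.

Bi-214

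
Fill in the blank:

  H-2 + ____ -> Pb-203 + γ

Tl-201

Conserve mass number: 2 + A = 203 + 0, so A = 201.
Conserve atomic number: 1 + Z = 82 + 0, so Z = 81.
Z = 81 is thallium, so the species is Tl-201.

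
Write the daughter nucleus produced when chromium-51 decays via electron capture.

V-51

Electron capture: mass number changes by +0, atomic number by -1.
A: 51 = 51; Z: 24 − 1 = 23.
Z = 23 is vanadium, so the daughter is vanadium-51.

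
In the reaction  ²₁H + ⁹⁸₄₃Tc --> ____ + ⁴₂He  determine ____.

Conserve mass number: 2 + 98 = A + 4, so A = 96.
Conserve atomic number: 1 + 43 = Z + 2, so Z = 42.
Z = 42 is molybdenum, so the species is ⁹⁶₄₂Mo.

Mo-96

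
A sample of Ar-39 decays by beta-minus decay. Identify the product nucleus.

K-39

Beta-minus decay: mass number changes by +0, atomic number by +1.
A: 39 = 39; Z: 18 + 1 = 19.
Z = 19 is potassium, so the daughter is K-39.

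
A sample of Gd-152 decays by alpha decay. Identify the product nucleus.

Alpha decay: mass number changes by -4, atomic number by -2.
A: 152 − 4 = 148; Z: 64 − 2 = 62.
Z = 62 is samarium, so the daughter is Sm-148.

Sm-148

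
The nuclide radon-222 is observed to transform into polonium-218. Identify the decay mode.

alpha decay

ΔA = 218 − 222 = -4; ΔZ = 84 − 86 = -2.
A drops by 4 and Z drops by 2 — the signature of alpha emission.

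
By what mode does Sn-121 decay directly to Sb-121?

ΔA = 121 − 121 = 0; ΔZ = 51 − 50 = +1.
A is unchanged and Z rises by 1 — a neutron has become a proton (β⁻ decay).

beta-minus decay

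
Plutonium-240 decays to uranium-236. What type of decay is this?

alpha decay

ΔA = 236 − 240 = -4; ΔZ = 92 − 94 = -2.
A drops by 4 and Z drops by 2 — the signature of alpha emission.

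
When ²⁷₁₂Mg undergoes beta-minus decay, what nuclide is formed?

Beta-minus decay: mass number changes by +0, atomic number by +1.
A: 27 = 27; Z: 12 + 1 = 13.
Z = 13 is aluminium, so the daughter is ²⁷₁₃Al.

Al-27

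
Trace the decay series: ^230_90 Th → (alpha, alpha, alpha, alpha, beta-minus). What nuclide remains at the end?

Bi-214

Start: (A, Z) = (230, 90).
After α: (226, 88).
After α: (222, 86).
After α: (218, 84).
After α: (214, 82).
After β⁻: (214, 83).
Z = 83 is bismuth.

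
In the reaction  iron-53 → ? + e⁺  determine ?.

Conserve mass number: 53 = A + 0, so A = 53.
Conserve atomic number: 26 = Z + 1, so Z = 25.
Z = 25 is manganese, so the species is manganese-53.

Mn-53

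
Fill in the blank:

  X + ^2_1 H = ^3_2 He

proton

Conserve mass number: A + 2 = 3, so A = 1.
Conserve atomic number: Z + 1 = 2, so Z = 1.
A = 1 and Z = 1 is ^1_1 H — a proton.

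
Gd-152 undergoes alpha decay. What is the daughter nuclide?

Sm-148

Alpha decay: mass number changes by -4, atomic number by -2.
A: 152 − 4 = 148; Z: 64 − 2 = 62.
Z = 62 is samarium, so the daughter is Sm-148.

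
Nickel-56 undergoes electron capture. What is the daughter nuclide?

Co-56

Electron capture: mass number changes by +0, atomic number by -1.
A: 56 = 56; Z: 28 − 1 = 27.
Z = 27 is cobalt, so the daughter is cobalt-56.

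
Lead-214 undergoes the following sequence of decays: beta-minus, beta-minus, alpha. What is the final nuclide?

Pb-210

Start: (A, Z) = (214, 82).
After β⁻: (214, 83).
After β⁻: (214, 84).
After α: (210, 82).
Z = 82 is lead.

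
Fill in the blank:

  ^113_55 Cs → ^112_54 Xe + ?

proton

Conserve mass number: 113 = 112 + A, so A = 1.
Conserve atomic number: 55 = 54 + Z, so Z = 1.
A = 1 and Z = 1 is ^1_1 H — a proton.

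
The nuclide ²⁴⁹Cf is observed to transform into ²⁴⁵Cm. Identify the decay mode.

ΔA = 245 − 249 = -4; ΔZ = 96 − 98 = -2.
A drops by 4 and Z drops by 2 — the signature of alpha emission.

alpha decay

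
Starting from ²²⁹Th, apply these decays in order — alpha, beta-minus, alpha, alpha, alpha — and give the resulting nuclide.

Bi-213

Start: (A, Z) = (229, 90).
After α: (225, 88).
After β⁻: (225, 89).
After α: (221, 87).
After α: (217, 85).
After α: (213, 83).
Z = 83 is bismuth.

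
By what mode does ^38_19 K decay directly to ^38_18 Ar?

beta-plus decay or electron capture

ΔA = 38 − 38 = 0; ΔZ = 18 − 19 = -1.
A is unchanged and Z drops by 1 — a proton has become a neutron (β⁺ emission or electron capture).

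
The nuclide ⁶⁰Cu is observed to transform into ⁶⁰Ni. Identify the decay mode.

ΔA = 60 − 60 = 0; ΔZ = 28 − 29 = -1.
A is unchanged and Z drops by 1 — a proton has become a neutron (β⁺ emission or electron capture).

beta-plus decay or electron capture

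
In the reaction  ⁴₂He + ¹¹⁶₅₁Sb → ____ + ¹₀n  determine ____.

I-119

Conserve mass number: 4 + 116 = A + 1, so A = 119.
Conserve atomic number: 2 + 51 = Z + 0, so Z = 53.
Z = 53 is iodine, so the species is ¹¹⁹₅₃I.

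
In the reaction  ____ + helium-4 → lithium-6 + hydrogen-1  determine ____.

He-3

Conserve mass number: A + 4 = 6 + 1, so A = 3.
Conserve atomic number: Z + 2 = 3 + 1, so Z = 2.
Z = 2 is helium, so the species is helium-3.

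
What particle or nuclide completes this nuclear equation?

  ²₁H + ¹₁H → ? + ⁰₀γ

He-3

Conserve mass number: 2 + 1 = A + 0, so A = 3.
Conserve atomic number: 1 + 1 = Z + 0, so Z = 2.
Z = 2 is helium, so the species is ³₂He.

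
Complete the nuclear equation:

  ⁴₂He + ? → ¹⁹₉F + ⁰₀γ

N-15

Conserve mass number: 4 + A = 19 + 0, so A = 15.
Conserve atomic number: 2 + Z = 9 + 0, so Z = 7.
Z = 7 is nitrogen, so the species is ¹⁵₇N.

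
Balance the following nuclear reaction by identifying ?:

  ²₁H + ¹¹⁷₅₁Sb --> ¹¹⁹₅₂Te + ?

Conserve mass number: 2 + 117 = 119 + A, so A = 0.
Conserve atomic number: 1 + 51 = 52 + Z, so Z = 0.
A = 0 and Z = 0 is ⁰₀γ — a gamma ray.

gamma ray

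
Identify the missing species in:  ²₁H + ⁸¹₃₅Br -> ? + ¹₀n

Kr-82

Conserve mass number: 2 + 81 = A + 1, so A = 82.
Conserve atomic number: 1 + 35 = Z + 0, so Z = 36.
Z = 36 is krypton, so the species is ⁸²₃₆Kr.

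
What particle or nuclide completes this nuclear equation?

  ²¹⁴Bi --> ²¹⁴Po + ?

Conserve mass number: 214 = 214 + A, so A = 0.
Conserve atomic number: 83 = 84 + Z, so Z = -1.
A = 0 and Z = -1 is e⁻ — a beta-minus particle.

beta-minus particle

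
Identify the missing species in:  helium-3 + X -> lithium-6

Conserve mass number: 3 + A = 6, so A = 3.
Conserve atomic number: 2 + Z = 3, so Z = 1.
A = 3 and Z = 1 is hydrogen-3 — a triton.

triton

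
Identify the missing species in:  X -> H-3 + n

Conserve mass number: A = 3 + 1, so A = 4.
Conserve atomic number: Z = 1 + 0, so Z = 1.
Z = 1 is hydrogen, so the species is H-4.

H-4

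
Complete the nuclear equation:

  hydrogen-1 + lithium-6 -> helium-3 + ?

Conserve mass number: 1 + 6 = 3 + A, so A = 4.
Conserve atomic number: 1 + 3 = 2 + Z, so Z = 2.
A = 4 and Z = 2 is helium-4 — an alpha particle.

alpha particle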